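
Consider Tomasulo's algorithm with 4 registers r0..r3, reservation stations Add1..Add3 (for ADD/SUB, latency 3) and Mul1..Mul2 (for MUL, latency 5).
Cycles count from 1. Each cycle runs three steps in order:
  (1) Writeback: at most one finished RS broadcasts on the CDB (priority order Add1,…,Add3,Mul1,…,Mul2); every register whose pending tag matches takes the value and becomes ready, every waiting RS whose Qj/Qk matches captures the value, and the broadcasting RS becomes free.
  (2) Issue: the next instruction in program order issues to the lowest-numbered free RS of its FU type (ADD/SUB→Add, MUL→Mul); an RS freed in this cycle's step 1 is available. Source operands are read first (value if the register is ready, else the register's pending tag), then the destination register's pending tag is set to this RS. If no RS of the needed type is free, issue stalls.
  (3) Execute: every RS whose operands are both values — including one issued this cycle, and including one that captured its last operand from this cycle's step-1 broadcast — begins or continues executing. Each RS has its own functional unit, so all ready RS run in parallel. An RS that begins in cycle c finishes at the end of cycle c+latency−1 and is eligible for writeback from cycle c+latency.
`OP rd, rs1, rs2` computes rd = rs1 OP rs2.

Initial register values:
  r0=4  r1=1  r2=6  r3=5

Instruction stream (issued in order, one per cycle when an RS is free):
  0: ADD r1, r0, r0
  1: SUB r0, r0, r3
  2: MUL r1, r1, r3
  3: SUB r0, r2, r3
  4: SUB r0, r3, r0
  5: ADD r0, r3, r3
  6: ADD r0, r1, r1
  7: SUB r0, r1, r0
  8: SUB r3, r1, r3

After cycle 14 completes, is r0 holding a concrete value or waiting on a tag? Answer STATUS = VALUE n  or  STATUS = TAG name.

cycle 1: issue ADD r1<-Add1 // r0:4,r1:Add1,r2:6,r3:5
cycle 2: issue SUB r0<-Add2 // r0:Add2,r1:Add1,r2:6,r3:5
cycle 3: issue MUL r1<-Mul1 // r0:Add2,r1:Mul1,r2:6,r3:5
cycle 4: CDB Add1=8; issue SUB r0<-Add1 // r0:Add1,r1:Mul1,r2:6,r3:5
cycle 5: CDB Add2=-1; issue SUB r0<-Add2 // r0:Add2,r1:Mul1,r2:6,r3:5
cycle 6: issue ADD r0<-Add3 // r0:Add3,r1:Mul1,r2:6,r3:5
cycle 7: CDB Add1=1; issue ADD r0<-Add1 // r0:Add1,r1:Mul1,r2:6,r3:5
cycle 8: stall // r0:Add1,r1:Mul1,r2:6,r3:5
cycle 9: CDB Add3=10; issue SUB r0<-Add3 // r0:Add3,r1:Mul1,r2:6,r3:5
cycle 10: CDB Add2=4; issue SUB r3<-Add2 // r0:Add3,r1:Mul1,r2:6,r3:Add2
cycle 11: CDB Mul1=40 // r0:Add3,r1:40,r2:6,r3:Add2
cycle 12: - // r0:Add3,r1:40,r2:6,r3:Add2
cycle 13: - // r0:Add3,r1:40,r2:6,r3:Add2
cycle 14: CDB Add1=80 // r0:Add3,r1:40,r2:6,r3:Add2

STATUS = TAG Add3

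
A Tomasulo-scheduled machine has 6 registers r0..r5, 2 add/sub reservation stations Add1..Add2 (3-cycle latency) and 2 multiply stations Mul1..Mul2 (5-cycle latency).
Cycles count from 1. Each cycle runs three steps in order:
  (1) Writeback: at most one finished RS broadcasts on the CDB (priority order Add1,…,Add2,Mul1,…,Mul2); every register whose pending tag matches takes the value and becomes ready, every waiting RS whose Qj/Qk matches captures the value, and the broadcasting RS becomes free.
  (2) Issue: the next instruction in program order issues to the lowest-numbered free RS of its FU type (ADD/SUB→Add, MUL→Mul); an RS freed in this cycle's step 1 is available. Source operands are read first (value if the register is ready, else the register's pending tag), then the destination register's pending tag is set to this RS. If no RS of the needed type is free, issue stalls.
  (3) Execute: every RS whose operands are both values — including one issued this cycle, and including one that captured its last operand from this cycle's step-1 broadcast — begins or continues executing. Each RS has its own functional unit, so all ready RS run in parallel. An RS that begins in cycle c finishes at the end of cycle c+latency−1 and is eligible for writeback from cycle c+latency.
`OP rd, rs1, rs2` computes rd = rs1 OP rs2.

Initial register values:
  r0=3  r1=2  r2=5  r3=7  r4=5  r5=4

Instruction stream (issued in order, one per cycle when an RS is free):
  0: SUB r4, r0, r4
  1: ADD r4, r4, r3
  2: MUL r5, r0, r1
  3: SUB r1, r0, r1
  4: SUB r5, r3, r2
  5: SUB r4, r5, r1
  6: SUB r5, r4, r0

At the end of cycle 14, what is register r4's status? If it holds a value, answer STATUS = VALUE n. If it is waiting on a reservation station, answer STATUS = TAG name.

c1: issue SUB r4<-Add1 | r0:3,r1:2,r2:5,r3:7,r4:Add1,r5:4
c2: issue ADD r4<-Add2 | r0:3,r1:2,r2:5,r3:7,r4:Add2,r5:4
c3: issue MUL r5<-Mul1 | r0:3,r1:2,r2:5,r3:7,r4:Add2,r5:Mul1
c4: CDB Add1=-2; issue SUB r1<-Add1 | r0:3,r1:Add1,r2:5,r3:7,r4:Add2,r5:Mul1
c5: stall | r0:3,r1:Add1,r2:5,r3:7,r4:Add2,r5:Mul1
c6: stall | r0:3,r1:Add1,r2:5,r3:7,r4:Add2,r5:Mul1
c7: CDB Add1=1; issue SUB r5<-Add1 | r0:3,r1:1,r2:5,r3:7,r4:Add2,r5:Add1
c8: CDB Add2=5; issue SUB r4<-Add2 | r0:3,r1:1,r2:5,r3:7,r4:Add2,r5:Add1
c9: CDB Mul1=6; stall | r0:3,r1:1,r2:5,r3:7,r4:Add2,r5:Add1
c10: CDB Add1=2; issue SUB r5<-Add1 | r0:3,r1:1,r2:5,r3:7,r4:Add2,r5:Add1
c11: - | r0:3,r1:1,r2:5,r3:7,r4:Add2,r5:Add1
c12: - | r0:3,r1:1,r2:5,r3:7,r4:Add2,r5:Add1
c13: CDB Add2=1 | r0:3,r1:1,r2:5,r3:7,r4:1,r5:Add1
c14: - | r0:3,r1:1,r2:5,r3:7,r4:1,r5:Add1

STATUS = VALUE 1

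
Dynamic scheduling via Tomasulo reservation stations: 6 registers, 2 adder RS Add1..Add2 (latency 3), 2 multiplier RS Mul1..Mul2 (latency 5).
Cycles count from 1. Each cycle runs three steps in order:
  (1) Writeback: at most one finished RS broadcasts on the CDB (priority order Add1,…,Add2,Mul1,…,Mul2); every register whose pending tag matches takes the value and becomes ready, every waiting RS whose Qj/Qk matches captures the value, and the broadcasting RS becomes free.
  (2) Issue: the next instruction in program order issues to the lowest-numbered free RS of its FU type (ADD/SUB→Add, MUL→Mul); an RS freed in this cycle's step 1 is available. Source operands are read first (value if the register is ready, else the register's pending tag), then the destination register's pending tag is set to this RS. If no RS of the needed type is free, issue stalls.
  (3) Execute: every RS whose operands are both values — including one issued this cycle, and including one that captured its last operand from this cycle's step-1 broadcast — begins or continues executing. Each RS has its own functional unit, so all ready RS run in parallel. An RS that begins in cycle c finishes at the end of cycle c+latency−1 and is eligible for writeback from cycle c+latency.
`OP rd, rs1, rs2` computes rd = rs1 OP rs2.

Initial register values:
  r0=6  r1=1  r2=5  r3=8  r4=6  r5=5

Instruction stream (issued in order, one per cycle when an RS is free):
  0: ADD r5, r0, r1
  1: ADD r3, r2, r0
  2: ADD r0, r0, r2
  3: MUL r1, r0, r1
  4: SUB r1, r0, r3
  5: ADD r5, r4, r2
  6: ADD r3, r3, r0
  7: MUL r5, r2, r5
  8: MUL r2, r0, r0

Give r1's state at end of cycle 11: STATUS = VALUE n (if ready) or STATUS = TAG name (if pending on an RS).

STATUS = VALUE 0

  c1: issue ADD r5<-Add1  regs: r0:6,r1:1,r2:5,r3:8,r4:6,r5:Add1
  c2: issue ADD r3<-Add2  regs: r0:6,r1:1,r2:5,r3:Add2,r4:6,r5:Add1
  c3: stall  regs: r0:6,r1:1,r2:5,r3:Add2,r4:6,r5:Add1
  c4: CDB Add1=7; issue ADD r0<-Add1  regs: r0:Add1,r1:1,r2:5,r3:Add2,r4:6,r5:7
  c5: CDB Add2=11; issue MUL r1<-Mul1  regs: r0:Add1,r1:Mul1,r2:5,r3:11,r4:6,r5:7
  c6: issue SUB r1<-Add2  regs: r0:Add1,r1:Add2,r2:5,r3:11,r4:6,r5:7
  c7: CDB Add1=11; issue ADD r5<-Add1  regs: r0:11,r1:Add2,r2:5,r3:11,r4:6,r5:Add1
  c8: stall  regs: r0:11,r1:Add2,r2:5,r3:11,r4:6,r5:Add1
  c9: stall  regs: r0:11,r1:Add2,r2:5,r3:11,r4:6,r5:Add1
  c10: CDB Add1=11; issue ADD r3<-Add1  regs: r0:11,r1:Add2,r2:5,r3:Add1,r4:6,r5:11
  c11: CDB Add2=0; issue MUL r5<-Mul2  regs: r0:11,r1:0,r2:5,r3:Add1,r4:6,r5:Mul2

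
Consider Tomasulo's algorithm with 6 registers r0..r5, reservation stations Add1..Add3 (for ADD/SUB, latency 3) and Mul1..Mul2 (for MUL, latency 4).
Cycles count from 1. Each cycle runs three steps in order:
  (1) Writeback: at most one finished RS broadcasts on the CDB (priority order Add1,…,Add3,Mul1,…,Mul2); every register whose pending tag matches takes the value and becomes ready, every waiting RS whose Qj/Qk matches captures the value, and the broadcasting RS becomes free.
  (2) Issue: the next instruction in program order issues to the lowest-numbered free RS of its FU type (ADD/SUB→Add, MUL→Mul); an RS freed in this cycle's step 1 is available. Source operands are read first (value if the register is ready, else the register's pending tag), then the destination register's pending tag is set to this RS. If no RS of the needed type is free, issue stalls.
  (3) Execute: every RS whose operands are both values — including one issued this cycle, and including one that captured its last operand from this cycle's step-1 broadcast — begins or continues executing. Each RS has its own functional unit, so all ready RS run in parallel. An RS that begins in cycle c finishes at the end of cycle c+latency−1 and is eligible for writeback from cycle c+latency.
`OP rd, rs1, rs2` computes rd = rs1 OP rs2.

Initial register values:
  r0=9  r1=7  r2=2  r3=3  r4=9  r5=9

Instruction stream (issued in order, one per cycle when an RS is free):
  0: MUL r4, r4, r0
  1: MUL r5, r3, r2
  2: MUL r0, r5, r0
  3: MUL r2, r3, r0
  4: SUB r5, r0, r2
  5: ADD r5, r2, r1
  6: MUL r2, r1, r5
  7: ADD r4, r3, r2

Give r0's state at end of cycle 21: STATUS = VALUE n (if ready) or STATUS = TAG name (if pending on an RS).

STATUS = VALUE 54

c1: issue MUL r4<-Mul1 | r0:9,r1:7,r2:2,r3:3,r4:Mul1,r5:9
c2: issue MUL r5<-Mul2 | r0:9,r1:7,r2:2,r3:3,r4:Mul1,r5:Mul2
c3: stall | r0:9,r1:7,r2:2,r3:3,r4:Mul1,r5:Mul2
c4: stall | r0:9,r1:7,r2:2,r3:3,r4:Mul1,r5:Mul2
c5: CDB Mul1=81; issue MUL r0<-Mul1 | r0:Mul1,r1:7,r2:2,r3:3,r4:81,r5:Mul2
c6: CDB Mul2=6; issue MUL r2<-Mul2 | r0:Mul1,r1:7,r2:Mul2,r3:3,r4:81,r5:6
c7: issue SUB r5<-Add1 | r0:Mul1,r1:7,r2:Mul2,r3:3,r4:81,r5:Add1
c8: issue ADD r5<-Add2 | r0:Mul1,r1:7,r2:Mul2,r3:3,r4:81,r5:Add2
c9: stall | r0:Mul1,r1:7,r2:Mul2,r3:3,r4:81,r5:Add2
c10: CDB Mul1=54; issue MUL r2<-Mul1 | r0:54,r1:7,r2:Mul1,r3:3,r4:81,r5:Add2
c11: issue ADD r4<-Add3 | r0:54,r1:7,r2:Mul1,r3:3,r4:Add3,r5:Add2
c12: - | r0:54,r1:7,r2:Mul1,r3:3,r4:Add3,r5:Add2
c13: - | r0:54,r1:7,r2:Mul1,r3:3,r4:Add3,r5:Add2
c14: CDB Mul2=162 | r0:54,r1:7,r2:Mul1,r3:3,r4:Add3,r5:Add2
c15: - | r0:54,r1:7,r2:Mul1,r3:3,r4:Add3,r5:Add2
c16: - | r0:54,r1:7,r2:Mul1,r3:3,r4:Add3,r5:Add2
c17: CDB Add1=-108 | r0:54,r1:7,r2:Mul1,r3:3,r4:Add3,r5:Add2
c18: CDB Add2=169 | r0:54,r1:7,r2:Mul1,r3:3,r4:Add3,r5:169
c19: - | r0:54,r1:7,r2:Mul1,r3:3,r4:Add3,r5:169
c20: - | r0:54,r1:7,r2:Mul1,r3:3,r4:Add3,r5:169
c21: - | r0:54,r1:7,r2:Mul1,r3:3,r4:Add3,r5:169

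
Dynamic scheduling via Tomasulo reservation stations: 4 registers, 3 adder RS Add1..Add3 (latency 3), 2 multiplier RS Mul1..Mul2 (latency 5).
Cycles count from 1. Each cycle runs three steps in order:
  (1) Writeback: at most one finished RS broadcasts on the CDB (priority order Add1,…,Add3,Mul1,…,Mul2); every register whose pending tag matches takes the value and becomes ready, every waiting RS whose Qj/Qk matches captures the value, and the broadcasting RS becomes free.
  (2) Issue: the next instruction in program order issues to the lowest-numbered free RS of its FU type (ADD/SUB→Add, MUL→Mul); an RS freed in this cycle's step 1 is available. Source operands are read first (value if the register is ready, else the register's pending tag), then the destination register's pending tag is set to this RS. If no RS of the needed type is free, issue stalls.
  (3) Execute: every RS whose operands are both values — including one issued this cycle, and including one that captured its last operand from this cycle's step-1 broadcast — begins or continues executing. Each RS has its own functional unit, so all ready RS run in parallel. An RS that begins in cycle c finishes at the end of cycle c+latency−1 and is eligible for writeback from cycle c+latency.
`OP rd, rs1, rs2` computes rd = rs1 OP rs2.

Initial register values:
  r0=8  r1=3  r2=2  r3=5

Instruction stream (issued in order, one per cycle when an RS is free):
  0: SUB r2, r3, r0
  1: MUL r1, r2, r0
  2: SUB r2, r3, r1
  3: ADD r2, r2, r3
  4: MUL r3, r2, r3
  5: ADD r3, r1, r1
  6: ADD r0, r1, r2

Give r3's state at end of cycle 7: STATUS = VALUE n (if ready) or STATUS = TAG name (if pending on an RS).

c1: issue SUB r2<-Add1 | r0:8,r1:3,r2:Add1,r3:5
c2: issue MUL r1<-Mul1 | r0:8,r1:Mul1,r2:Add1,r3:5
c3: issue SUB r2<-Add2 | r0:8,r1:Mul1,r2:Add2,r3:5
c4: CDB Add1=-3; issue ADD r2<-Add1 | r0:8,r1:Mul1,r2:Add1,r3:5
c5: issue MUL r3<-Mul2 | r0:8,r1:Mul1,r2:Add1,r3:Mul2
c6: issue ADD r3<-Add3 | r0:8,r1:Mul1,r2:Add1,r3:Add3
c7: stall | r0:8,r1:Mul1,r2:Add1,r3:Add3

STATUS = TAG Add3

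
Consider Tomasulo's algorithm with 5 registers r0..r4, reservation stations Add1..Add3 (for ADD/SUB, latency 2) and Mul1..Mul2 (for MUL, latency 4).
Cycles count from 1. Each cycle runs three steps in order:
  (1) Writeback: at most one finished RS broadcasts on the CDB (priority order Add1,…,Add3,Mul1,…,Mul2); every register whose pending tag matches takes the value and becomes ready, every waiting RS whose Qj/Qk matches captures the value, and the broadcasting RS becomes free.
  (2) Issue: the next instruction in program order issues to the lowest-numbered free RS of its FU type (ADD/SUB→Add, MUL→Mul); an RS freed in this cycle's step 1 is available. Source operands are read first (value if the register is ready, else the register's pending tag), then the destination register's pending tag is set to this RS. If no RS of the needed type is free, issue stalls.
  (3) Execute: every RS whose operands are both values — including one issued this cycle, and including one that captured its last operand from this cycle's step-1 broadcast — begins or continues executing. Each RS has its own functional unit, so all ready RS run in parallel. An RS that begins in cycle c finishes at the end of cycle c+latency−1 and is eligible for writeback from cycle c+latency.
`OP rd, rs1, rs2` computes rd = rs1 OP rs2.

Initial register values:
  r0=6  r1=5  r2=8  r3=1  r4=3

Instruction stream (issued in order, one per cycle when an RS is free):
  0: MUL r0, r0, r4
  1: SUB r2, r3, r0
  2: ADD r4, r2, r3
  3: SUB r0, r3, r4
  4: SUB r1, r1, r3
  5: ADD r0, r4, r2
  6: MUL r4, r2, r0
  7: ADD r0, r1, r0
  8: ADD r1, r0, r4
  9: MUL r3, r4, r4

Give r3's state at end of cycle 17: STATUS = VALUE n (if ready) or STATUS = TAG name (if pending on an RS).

cycle 1: issue MUL r0<-Mul1 // r0:Mul1,r1:5,r2:8,r3:1,r4:3
cycle 2: issue SUB r2<-Add1 // r0:Mul1,r1:5,r2:Add1,r3:1,r4:3
cycle 3: issue ADD r4<-Add2 // r0:Mul1,r1:5,r2:Add1,r3:1,r4:Add2
cycle 4: issue SUB r0<-Add3 // r0:Add3,r1:5,r2:Add1,r3:1,r4:Add2
cycle 5: CDB Mul1=18; stall // r0:Add3,r1:5,r2:Add1,r3:1,r4:Add2
cycle 6: stall // r0:Add3,r1:5,r2:Add1,r3:1,r4:Add2
cycle 7: CDB Add1=-17; issue SUB r1<-Add1 // r0:Add3,r1:Add1,r2:-17,r3:1,r4:Add2
cycle 8: stall // r0:Add3,r1:Add1,r2:-17,r3:1,r4:Add2
cycle 9: CDB Add1=4; issue ADD r0<-Add1 // r0:Add1,r1:4,r2:-17,r3:1,r4:Add2
cycle 10: CDB Add2=-16; issue MUL r4<-Mul1 // r0:Add1,r1:4,r2:-17,r3:1,r4:Mul1
cycle 11: issue ADD r0<-Add2 // r0:Add2,r1:4,r2:-17,r3:1,r4:Mul1
cycle 12: CDB Add1=-33; issue ADD r1<-Add1 // r0:Add2,r1:Add1,r2:-17,r3:1,r4:Mul1
cycle 13: CDB Add3=17; issue MUL r3<-Mul2 // r0:Add2,r1:Add1,r2:-17,r3:Mul2,r4:Mul1
cycle 14: CDB Add2=-29 // r0:-29,r1:Add1,r2:-17,r3:Mul2,r4:Mul1
cycle 15: - // r0:-29,r1:Add1,r2:-17,r3:Mul2,r4:Mul1
cycle 16: CDB Mul1=561 // r0:-29,r1:Add1,r2:-17,r3:Mul2,r4:561
cycle 17: - // r0:-29,r1:Add1,r2:-17,r3:Mul2,r4:561

STATUS = TAG Mul2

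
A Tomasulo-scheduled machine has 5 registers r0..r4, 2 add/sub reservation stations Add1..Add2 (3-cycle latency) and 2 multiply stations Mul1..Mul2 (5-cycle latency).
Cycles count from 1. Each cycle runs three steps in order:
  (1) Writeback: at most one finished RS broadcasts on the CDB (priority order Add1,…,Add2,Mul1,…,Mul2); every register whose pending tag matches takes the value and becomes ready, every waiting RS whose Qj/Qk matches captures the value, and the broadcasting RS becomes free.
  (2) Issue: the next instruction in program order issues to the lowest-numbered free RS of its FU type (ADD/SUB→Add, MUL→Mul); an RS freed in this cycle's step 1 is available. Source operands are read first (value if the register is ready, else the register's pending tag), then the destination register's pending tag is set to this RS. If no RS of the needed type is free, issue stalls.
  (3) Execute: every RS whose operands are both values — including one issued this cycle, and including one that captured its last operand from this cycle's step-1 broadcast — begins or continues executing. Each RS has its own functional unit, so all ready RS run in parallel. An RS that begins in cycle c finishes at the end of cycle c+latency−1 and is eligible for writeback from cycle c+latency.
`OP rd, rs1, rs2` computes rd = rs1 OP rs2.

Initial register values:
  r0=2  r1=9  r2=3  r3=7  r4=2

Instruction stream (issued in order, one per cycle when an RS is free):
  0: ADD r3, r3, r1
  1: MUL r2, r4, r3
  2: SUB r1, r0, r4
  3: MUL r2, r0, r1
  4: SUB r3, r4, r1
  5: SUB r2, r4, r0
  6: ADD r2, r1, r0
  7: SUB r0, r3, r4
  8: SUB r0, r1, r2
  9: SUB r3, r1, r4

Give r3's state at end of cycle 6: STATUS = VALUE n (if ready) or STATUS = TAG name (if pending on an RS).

STATUS = TAG Add1

  c1: issue ADD r3<-Add1  regs: r0:2,r1:9,r2:3,r3:Add1,r4:2
  c2: issue MUL r2<-Mul1  regs: r0:2,r1:9,r2:Mul1,r3:Add1,r4:2
  c3: issue SUB r1<-Add2  regs: r0:2,r1:Add2,r2:Mul1,r3:Add1,r4:2
  c4: CDB Add1=16; issue MUL r2<-Mul2  regs: r0:2,r1:Add2,r2:Mul2,r3:16,r4:2
  c5: issue SUB r3<-Add1  regs: r0:2,r1:Add2,r2:Mul2,r3:Add1,r4:2
  c6: CDB Add2=0; issue SUB r2<-Add2  regs: r0:2,r1:0,r2:Add2,r3:Add1,r4:2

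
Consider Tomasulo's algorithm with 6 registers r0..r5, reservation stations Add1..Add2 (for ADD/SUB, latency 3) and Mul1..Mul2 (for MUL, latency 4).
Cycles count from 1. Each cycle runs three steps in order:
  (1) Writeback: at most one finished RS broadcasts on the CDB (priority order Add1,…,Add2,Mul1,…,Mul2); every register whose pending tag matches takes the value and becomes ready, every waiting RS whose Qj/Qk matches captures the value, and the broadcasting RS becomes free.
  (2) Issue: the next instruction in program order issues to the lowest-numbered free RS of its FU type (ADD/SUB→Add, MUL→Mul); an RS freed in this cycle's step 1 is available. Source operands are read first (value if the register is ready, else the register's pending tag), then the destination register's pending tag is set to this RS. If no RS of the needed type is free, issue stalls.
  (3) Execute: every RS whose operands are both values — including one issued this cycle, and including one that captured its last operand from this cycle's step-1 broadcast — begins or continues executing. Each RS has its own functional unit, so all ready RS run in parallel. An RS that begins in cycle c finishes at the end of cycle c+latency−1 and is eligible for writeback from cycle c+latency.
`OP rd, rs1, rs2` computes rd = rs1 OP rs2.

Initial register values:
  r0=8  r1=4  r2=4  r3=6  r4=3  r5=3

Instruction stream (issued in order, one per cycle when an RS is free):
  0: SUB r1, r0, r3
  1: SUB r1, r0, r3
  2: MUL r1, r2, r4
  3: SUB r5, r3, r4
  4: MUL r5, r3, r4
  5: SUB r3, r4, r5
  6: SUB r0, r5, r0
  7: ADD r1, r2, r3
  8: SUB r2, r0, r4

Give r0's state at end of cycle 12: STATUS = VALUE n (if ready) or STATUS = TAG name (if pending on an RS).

STATUS = VALUE 10

cycle 1: issue SUB r1<-Add1 // r0:8,r1:Add1,r2:4,r3:6,r4:3,r5:3
cycle 2: issue SUB r1<-Add2 // r0:8,r1:Add2,r2:4,r3:6,r4:3,r5:3
cycle 3: issue MUL r1<-Mul1 // r0:8,r1:Mul1,r2:4,r3:6,r4:3,r5:3
cycle 4: CDB Add1=2; issue SUB r5<-Add1 // r0:8,r1:Mul1,r2:4,r3:6,r4:3,r5:Add1
cycle 5: CDB Add2=2; issue MUL r5<-Mul2 // r0:8,r1:Mul1,r2:4,r3:6,r4:3,r5:Mul2
cycle 6: issue SUB r3<-Add2 // r0:8,r1:Mul1,r2:4,r3:Add2,r4:3,r5:Mul2
cycle 7: CDB Add1=3; issue SUB r0<-Add1 // r0:Add1,r1:Mul1,r2:4,r3:Add2,r4:3,r5:Mul2
cycle 8: CDB Mul1=12; stall // r0:Add1,r1:12,r2:4,r3:Add2,r4:3,r5:Mul2
cycle 9: CDB Mul2=18; stall // r0:Add1,r1:12,r2:4,r3:Add2,r4:3,r5:18
cycle 10: stall // r0:Add1,r1:12,r2:4,r3:Add2,r4:3,r5:18
cycle 11: stall // r0:Add1,r1:12,r2:4,r3:Add2,r4:3,r5:18
cycle 12: CDB Add1=10; issue ADD r1<-Add1 // r0:10,r1:Add1,r2:4,r3:Add2,r4:3,r5:18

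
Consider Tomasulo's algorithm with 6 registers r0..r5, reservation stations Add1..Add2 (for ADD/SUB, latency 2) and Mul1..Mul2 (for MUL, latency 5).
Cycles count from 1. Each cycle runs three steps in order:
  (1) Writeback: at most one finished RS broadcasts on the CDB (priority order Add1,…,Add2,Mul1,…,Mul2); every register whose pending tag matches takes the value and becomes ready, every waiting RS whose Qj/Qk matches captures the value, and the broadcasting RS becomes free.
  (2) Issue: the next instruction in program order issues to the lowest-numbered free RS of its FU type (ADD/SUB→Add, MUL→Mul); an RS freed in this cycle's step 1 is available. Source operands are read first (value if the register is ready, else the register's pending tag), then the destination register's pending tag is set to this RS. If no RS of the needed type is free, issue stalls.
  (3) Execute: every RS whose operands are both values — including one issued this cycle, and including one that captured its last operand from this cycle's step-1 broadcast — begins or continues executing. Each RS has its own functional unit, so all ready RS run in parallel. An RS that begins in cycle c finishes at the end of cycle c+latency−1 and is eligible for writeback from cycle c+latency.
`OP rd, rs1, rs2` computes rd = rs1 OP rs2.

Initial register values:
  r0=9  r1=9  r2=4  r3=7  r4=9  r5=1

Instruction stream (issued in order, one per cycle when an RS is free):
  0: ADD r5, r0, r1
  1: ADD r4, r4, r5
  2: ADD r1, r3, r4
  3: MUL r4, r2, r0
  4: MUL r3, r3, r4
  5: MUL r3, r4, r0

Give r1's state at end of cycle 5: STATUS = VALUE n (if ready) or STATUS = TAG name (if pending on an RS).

c1: issue ADD r5<-Add1 | r0:9,r1:9,r2:4,r3:7,r4:9,r5:Add1
c2: issue ADD r4<-Add2 | r0:9,r1:9,r2:4,r3:7,r4:Add2,r5:Add1
c3: CDB Add1=18; issue ADD r1<-Add1 | r0:9,r1:Add1,r2:4,r3:7,r4:Add2,r5:18
c4: issue MUL r4<-Mul1 | r0:9,r1:Add1,r2:4,r3:7,r4:Mul1,r5:18
c5: CDB Add2=27; issue MUL r3<-Mul2 | r0:9,r1:Add1,r2:4,r3:Mul2,r4:Mul1,r5:18

STATUS = TAG Add1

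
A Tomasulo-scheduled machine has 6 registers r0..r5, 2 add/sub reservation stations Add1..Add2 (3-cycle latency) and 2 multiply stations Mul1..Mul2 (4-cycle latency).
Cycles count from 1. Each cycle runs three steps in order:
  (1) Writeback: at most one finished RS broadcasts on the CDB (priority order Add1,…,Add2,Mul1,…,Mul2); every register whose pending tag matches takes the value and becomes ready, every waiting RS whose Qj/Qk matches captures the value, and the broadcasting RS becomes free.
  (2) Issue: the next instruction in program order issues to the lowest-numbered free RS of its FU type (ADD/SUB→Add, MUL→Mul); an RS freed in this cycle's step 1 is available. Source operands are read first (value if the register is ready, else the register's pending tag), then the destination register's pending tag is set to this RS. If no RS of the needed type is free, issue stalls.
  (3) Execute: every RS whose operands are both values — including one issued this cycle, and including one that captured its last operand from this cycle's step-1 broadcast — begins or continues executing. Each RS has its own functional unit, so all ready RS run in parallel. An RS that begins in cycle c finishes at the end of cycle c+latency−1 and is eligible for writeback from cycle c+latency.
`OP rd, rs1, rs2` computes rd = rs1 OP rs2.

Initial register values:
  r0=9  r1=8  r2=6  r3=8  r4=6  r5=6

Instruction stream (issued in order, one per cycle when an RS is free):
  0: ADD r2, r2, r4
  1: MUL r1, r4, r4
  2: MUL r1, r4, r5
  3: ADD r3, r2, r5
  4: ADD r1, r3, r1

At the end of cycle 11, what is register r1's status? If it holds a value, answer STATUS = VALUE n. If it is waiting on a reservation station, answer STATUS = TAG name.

  c1: issue ADD r2<-Add1  regs: r0:9,r1:8,r2:Add1,r3:8,r4:6,r5:6
  c2: issue MUL r1<-Mul1  regs: r0:9,r1:Mul1,r2:Add1,r3:8,r4:6,r5:6
  c3: issue MUL r1<-Mul2  regs: r0:9,r1:Mul2,r2:Add1,r3:8,r4:6,r5:6
  c4: CDB Add1=12; issue ADD r3<-Add1  regs: r0:9,r1:Mul2,r2:12,r3:Add1,r4:6,r5:6
  c5: issue ADD r1<-Add2  regs: r0:9,r1:Add2,r2:12,r3:Add1,r4:6,r5:6
  c6: CDB Mul1=36  regs: r0:9,r1:Add2,r2:12,r3:Add1,r4:6,r5:6
  c7: CDB Add1=18  regs: r0:9,r1:Add2,r2:12,r3:18,r4:6,r5:6
  c8: CDB Mul2=36  regs: r0:9,r1:Add2,r2:12,r3:18,r4:6,r5:6
  c9: -  regs: r0:9,r1:Add2,r2:12,r3:18,r4:6,r5:6
  c10: -  regs: r0:9,r1:Add2,r2:12,r3:18,r4:6,r5:6
  c11: CDB Add2=54  regs: r0:9,r1:54,r2:12,r3:18,r4:6,r5:6

STATUS = VALUE 54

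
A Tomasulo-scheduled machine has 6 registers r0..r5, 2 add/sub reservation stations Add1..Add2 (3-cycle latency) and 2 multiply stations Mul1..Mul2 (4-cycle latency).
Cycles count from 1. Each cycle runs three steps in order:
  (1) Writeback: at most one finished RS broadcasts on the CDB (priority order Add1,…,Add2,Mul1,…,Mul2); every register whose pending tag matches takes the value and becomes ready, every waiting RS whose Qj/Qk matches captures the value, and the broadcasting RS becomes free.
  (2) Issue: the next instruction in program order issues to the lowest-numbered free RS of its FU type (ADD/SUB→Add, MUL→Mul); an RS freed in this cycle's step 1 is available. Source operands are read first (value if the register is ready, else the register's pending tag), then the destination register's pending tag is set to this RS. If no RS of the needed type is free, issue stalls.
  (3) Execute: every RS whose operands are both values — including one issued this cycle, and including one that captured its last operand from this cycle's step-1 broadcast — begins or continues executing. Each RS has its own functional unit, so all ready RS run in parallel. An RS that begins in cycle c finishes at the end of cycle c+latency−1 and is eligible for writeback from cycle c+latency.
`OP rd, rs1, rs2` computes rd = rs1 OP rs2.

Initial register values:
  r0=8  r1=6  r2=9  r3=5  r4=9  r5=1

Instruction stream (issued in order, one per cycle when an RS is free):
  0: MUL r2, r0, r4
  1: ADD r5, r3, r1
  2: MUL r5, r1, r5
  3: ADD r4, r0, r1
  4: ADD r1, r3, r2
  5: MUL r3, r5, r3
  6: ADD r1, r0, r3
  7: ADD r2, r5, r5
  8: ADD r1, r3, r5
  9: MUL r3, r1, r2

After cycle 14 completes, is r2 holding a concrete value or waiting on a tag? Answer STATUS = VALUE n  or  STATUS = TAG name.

c1: issue MUL r2<-Mul1 | r0:8,r1:6,r2:Mul1,r3:5,r4:9,r5:1
c2: issue ADD r5<-Add1 | r0:8,r1:6,r2:Mul1,r3:5,r4:9,r5:Add1
c3: issue MUL r5<-Mul2 | r0:8,r1:6,r2:Mul1,r3:5,r4:9,r5:Mul2
c4: issue ADD r4<-Add2 | r0:8,r1:6,r2:Mul1,r3:5,r4:Add2,r5:Mul2
c5: CDB Add1=11; issue ADD r1<-Add1 | r0:8,r1:Add1,r2:Mul1,r3:5,r4:Add2,r5:Mul2
c6: CDB Mul1=72; issue MUL r3<-Mul1 | r0:8,r1:Add1,r2:72,r3:Mul1,r4:Add2,r5:Mul2
c7: CDB Add2=14; issue ADD r1<-Add2 | r0:8,r1:Add2,r2:72,r3:Mul1,r4:14,r5:Mul2
c8: stall | r0:8,r1:Add2,r2:72,r3:Mul1,r4:14,r5:Mul2
c9: CDB Add1=77; issue ADD r2<-Add1 | r0:8,r1:Add2,r2:Add1,r3:Mul1,r4:14,r5:Mul2
c10: CDB Mul2=66; stall | r0:8,r1:Add2,r2:Add1,r3:Mul1,r4:14,r5:66
c11: stall | r0:8,r1:Add2,r2:Add1,r3:Mul1,r4:14,r5:66
c12: stall | r0:8,r1:Add2,r2:Add1,r3:Mul1,r4:14,r5:66
c13: CDB Add1=132; issue ADD r1<-Add1 | r0:8,r1:Add1,r2:132,r3:Mul1,r4:14,r5:66
c14: CDB Mul1=330; issue MUL r3<-Mul1 | r0:8,r1:Add1,r2:132,r3:Mul1,r4:14,r5:66

STATUS = VALUE 132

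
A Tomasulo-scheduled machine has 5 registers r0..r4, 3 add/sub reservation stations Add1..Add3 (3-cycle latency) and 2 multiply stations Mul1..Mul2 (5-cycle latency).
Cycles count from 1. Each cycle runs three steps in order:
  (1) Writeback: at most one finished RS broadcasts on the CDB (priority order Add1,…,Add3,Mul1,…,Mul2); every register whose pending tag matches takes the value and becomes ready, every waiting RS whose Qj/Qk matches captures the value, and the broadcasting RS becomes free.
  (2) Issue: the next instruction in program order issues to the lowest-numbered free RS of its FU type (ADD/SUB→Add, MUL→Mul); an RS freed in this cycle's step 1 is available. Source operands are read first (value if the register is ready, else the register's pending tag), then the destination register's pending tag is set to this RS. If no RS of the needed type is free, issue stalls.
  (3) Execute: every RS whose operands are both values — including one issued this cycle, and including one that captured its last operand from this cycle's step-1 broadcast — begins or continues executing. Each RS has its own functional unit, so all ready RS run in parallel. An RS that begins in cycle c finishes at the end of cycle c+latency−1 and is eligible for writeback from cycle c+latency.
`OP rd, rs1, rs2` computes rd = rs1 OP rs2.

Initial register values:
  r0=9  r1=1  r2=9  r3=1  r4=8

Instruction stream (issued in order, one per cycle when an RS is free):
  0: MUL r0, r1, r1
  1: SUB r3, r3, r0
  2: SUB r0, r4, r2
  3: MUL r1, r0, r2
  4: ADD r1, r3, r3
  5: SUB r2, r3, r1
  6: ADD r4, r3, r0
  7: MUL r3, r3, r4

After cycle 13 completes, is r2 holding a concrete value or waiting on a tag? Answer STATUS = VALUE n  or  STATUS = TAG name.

  c1: issue MUL r0<-Mul1  regs: r0:Mul1,r1:1,r2:9,r3:1,r4:8
  c2: issue SUB r3<-Add1  regs: r0:Mul1,r1:1,r2:9,r3:Add1,r4:8
  c3: issue SUB r0<-Add2  regs: r0:Add2,r1:1,r2:9,r3:Add1,r4:8
  c4: issue MUL r1<-Mul2  regs: r0:Add2,r1:Mul2,r2:9,r3:Add1,r4:8
  c5: issue ADD r1<-Add3  regs: r0:Add2,r1:Add3,r2:9,r3:Add1,r4:8
  c6: CDB Add2=-1; issue SUB r2<-Add2  regs: r0:-1,r1:Add3,r2:Add2,r3:Add1,r4:8
  c7: CDB Mul1=1; stall  regs: r0:-1,r1:Add3,r2:Add2,r3:Add1,r4:8
  c8: stall  regs: r0:-1,r1:Add3,r2:Add2,r3:Add1,r4:8
  c9: stall  regs: r0:-1,r1:Add3,r2:Add2,r3:Add1,r4:8
  c10: CDB Add1=0; issue ADD r4<-Add1  regs: r0:-1,r1:Add3,r2:Add2,r3:0,r4:Add1
  c11: CDB Mul2=-9; issue MUL r3<-Mul1  regs: r0:-1,r1:Add3,r2:Add2,r3:Mul1,r4:Add1
  c12: -  regs: r0:-1,r1:Add3,r2:Add2,r3:Mul1,r4:Add1
  c13: CDB Add1=-1  regs: r0:-1,r1:Add3,r2:Add2,r3:Mul1,r4:-1

STATUS = TAG Add2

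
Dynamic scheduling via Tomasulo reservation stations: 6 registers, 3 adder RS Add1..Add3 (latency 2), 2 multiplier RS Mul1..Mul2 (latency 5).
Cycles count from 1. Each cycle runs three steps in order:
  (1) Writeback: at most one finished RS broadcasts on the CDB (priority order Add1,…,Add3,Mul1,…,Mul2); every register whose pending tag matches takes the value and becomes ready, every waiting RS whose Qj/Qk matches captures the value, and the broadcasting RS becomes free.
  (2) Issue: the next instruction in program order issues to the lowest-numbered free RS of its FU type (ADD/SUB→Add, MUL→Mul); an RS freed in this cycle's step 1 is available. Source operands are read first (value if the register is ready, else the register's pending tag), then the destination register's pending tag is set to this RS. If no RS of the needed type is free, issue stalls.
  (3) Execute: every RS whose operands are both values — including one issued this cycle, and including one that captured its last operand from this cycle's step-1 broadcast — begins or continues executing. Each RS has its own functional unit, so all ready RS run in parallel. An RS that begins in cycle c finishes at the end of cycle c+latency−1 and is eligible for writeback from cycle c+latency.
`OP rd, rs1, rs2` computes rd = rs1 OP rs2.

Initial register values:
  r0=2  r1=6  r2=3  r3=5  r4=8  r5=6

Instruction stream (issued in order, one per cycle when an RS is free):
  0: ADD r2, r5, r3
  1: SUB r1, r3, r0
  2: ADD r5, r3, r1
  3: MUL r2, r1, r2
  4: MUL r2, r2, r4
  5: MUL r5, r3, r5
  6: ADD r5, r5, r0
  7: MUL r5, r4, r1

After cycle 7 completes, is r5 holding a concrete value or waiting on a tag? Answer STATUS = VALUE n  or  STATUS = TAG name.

  c1: issue ADD r2<-Add1  regs: r0:2,r1:6,r2:Add1,r3:5,r4:8,r5:6
  c2: issue SUB r1<-Add2  regs: r0:2,r1:Add2,r2:Add1,r3:5,r4:8,r5:6
  c3: CDB Add1=11; issue ADD r5<-Add1  regs: r0:2,r1:Add2,r2:11,r3:5,r4:8,r5:Add1
  c4: CDB Add2=3; issue MUL r2<-Mul1  regs: r0:2,r1:3,r2:Mul1,r3:5,r4:8,r5:Add1
  c5: issue MUL r2<-Mul2  regs: r0:2,r1:3,r2:Mul2,r3:5,r4:8,r5:Add1
  c6: CDB Add1=8; stall  regs: r0:2,r1:3,r2:Mul2,r3:5,r4:8,r5:8
  c7: stall  regs: r0:2,r1:3,r2:Mul2,r3:5,r4:8,r5:8

STATUS = VALUE 8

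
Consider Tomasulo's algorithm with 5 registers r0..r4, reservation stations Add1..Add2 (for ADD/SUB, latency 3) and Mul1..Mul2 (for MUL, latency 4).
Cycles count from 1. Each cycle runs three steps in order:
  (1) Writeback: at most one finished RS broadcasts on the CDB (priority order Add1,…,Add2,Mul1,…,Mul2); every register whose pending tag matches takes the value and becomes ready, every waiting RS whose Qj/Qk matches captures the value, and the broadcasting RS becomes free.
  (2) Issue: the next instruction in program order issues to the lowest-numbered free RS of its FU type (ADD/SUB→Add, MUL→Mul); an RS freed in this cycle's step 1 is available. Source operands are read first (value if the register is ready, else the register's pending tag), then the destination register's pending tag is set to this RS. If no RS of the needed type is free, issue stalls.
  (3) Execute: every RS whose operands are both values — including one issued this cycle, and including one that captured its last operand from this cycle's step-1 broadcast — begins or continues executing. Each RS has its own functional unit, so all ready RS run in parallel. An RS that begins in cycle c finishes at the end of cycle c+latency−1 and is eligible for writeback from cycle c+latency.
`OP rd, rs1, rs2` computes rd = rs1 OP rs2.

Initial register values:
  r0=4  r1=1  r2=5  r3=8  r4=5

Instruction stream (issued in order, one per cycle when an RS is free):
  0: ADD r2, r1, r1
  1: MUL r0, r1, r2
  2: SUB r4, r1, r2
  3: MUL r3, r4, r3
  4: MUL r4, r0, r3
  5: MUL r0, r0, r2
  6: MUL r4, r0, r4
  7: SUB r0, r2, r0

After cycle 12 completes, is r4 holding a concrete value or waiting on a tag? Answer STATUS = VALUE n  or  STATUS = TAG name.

c1: issue ADD r2<-Add1 | r0:4,r1:1,r2:Add1,r3:8,r4:5
c2: issue MUL r0<-Mul1 | r0:Mul1,r1:1,r2:Add1,r3:8,r4:5
c3: issue SUB r4<-Add2 | r0:Mul1,r1:1,r2:Add1,r3:8,r4:Add2
c4: CDB Add1=2; issue MUL r3<-Mul2 | r0:Mul1,r1:1,r2:2,r3:Mul2,r4:Add2
c5: stall | r0:Mul1,r1:1,r2:2,r3:Mul2,r4:Add2
c6: stall | r0:Mul1,r1:1,r2:2,r3:Mul2,r4:Add2
c7: CDB Add2=-1; stall | r0:Mul1,r1:1,r2:2,r3:Mul2,r4:-1
c8: CDB Mul1=2; issue MUL r4<-Mul1 | r0:2,r1:1,r2:2,r3:Mul2,r4:Mul1
c9: stall | r0:2,r1:1,r2:2,r3:Mul2,r4:Mul1
c10: stall | r0:2,r1:1,r2:2,r3:Mul2,r4:Mul1
c11: CDB Mul2=-8; issue MUL r0<-Mul2 | r0:Mul2,r1:1,r2:2,r3:-8,r4:Mul1
c12: stall | r0:Mul2,r1:1,r2:2,r3:-8,r4:Mul1

STATUS = TAG Mul1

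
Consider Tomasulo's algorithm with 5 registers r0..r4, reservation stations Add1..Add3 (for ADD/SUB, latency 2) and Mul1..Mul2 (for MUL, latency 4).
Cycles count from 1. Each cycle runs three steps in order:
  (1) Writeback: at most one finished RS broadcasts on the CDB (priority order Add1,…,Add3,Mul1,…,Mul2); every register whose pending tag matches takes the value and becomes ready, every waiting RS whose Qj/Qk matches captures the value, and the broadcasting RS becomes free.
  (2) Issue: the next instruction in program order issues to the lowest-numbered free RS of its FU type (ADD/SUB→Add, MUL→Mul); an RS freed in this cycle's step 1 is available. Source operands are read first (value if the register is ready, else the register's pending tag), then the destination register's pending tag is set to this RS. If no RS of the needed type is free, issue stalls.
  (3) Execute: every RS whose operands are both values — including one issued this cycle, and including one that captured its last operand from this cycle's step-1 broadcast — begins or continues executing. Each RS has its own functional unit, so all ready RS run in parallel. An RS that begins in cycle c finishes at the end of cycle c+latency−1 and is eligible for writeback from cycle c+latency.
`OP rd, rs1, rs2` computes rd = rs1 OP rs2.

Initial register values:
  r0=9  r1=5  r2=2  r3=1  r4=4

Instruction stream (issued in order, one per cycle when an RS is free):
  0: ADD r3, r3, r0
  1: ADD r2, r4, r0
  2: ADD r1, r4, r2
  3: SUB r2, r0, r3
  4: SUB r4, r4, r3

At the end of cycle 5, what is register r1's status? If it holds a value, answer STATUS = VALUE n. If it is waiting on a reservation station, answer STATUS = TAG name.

c1: issue ADD r3<-Add1 | r0:9,r1:5,r2:2,r3:Add1,r4:4
c2: issue ADD r2<-Add2 | r0:9,r1:5,r2:Add2,r3:Add1,r4:4
c3: CDB Add1=10; issue ADD r1<-Add1 | r0:9,r1:Add1,r2:Add2,r3:10,r4:4
c4: CDB Add2=13; issue SUB r2<-Add2 | r0:9,r1:Add1,r2:Add2,r3:10,r4:4
c5: issue SUB r4<-Add3 | r0:9,r1:Add1,r2:Add2,r3:10,r4:Add3

STATUS = TAG Add1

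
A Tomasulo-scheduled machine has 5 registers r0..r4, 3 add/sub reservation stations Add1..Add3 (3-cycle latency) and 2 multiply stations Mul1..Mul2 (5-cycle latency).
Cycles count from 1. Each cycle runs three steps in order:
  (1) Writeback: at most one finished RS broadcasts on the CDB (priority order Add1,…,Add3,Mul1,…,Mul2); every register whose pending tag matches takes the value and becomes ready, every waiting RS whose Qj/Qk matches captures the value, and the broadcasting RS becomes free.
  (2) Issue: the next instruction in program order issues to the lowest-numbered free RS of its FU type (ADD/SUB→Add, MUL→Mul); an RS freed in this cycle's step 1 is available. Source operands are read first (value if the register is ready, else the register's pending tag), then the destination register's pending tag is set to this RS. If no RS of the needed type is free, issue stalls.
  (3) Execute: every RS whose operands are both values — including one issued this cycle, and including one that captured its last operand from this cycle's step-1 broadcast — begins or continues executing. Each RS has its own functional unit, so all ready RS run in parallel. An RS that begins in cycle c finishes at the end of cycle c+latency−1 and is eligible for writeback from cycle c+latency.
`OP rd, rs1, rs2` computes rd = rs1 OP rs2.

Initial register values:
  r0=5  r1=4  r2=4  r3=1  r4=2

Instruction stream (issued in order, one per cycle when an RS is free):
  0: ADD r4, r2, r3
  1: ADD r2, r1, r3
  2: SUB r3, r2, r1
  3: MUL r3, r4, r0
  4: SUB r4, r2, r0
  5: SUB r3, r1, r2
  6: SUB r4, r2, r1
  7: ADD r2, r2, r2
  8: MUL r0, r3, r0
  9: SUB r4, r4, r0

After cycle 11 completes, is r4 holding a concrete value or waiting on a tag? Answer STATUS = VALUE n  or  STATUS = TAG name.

c1: issue ADD r4<-Add1 | r0:5,r1:4,r2:4,r3:1,r4:Add1
c2: issue ADD r2<-Add2 | r0:5,r1:4,r2:Add2,r3:1,r4:Add1
c3: issue SUB r3<-Add3 | r0:5,r1:4,r2:Add2,r3:Add3,r4:Add1
c4: CDB Add1=5; issue MUL r3<-Mul1 | r0:5,r1:4,r2:Add2,r3:Mul1,r4:5
c5: CDB Add2=5; issue SUB r4<-Add1 | r0:5,r1:4,r2:5,r3:Mul1,r4:Add1
c6: issue SUB r3<-Add2 | r0:5,r1:4,r2:5,r3:Add2,r4:Add1
c7: stall | r0:5,r1:4,r2:5,r3:Add2,r4:Add1
c8: CDB Add1=0; issue SUB r4<-Add1 | r0:5,r1:4,r2:5,r3:Add2,r4:Add1
c9: CDB Add2=-1; issue ADD r2<-Add2 | r0:5,r1:4,r2:Add2,r3:-1,r4:Add1
c10: CDB Add3=1; issue MUL r0<-Mul2 | r0:Mul2,r1:4,r2:Add2,r3:-1,r4:Add1
c11: CDB Add1=1; issue SUB r4<-Add1 | r0:Mul2,r1:4,r2:Add2,r3:-1,r4:Add1

STATUS = TAG Add1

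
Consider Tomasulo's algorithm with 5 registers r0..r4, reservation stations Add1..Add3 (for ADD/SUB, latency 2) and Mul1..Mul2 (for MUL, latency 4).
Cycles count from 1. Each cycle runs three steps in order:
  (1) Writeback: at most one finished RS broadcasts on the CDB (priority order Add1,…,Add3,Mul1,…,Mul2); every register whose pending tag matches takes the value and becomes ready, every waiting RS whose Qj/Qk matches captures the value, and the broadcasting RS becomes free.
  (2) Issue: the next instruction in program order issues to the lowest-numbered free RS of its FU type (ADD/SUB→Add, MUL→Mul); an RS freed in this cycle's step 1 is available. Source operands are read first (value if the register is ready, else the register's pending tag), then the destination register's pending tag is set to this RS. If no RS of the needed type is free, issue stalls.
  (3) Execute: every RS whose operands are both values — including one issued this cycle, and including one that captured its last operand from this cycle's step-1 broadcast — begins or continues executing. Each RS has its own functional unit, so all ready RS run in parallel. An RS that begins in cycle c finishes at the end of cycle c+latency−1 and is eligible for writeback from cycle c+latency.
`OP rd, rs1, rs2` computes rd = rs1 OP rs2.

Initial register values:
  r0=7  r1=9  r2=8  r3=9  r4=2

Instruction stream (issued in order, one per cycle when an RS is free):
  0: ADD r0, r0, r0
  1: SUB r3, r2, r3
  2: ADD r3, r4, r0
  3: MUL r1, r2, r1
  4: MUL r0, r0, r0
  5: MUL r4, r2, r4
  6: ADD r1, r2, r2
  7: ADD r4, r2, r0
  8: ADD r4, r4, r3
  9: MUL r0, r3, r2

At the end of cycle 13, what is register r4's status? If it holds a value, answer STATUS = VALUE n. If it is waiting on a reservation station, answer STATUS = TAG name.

STATUS = TAG Add1

cycle 1: issue ADD r0<-Add1 // r0:Add1,r1:9,r2:8,r3:9,r4:2
cycle 2: issue SUB r3<-Add2 // r0:Add1,r1:9,r2:8,r3:Add2,r4:2
cycle 3: CDB Add1=14; issue ADD r3<-Add1 // r0:14,r1:9,r2:8,r3:Add1,r4:2
cycle 4: CDB Add2=-1; issue MUL r1<-Mul1 // r0:14,r1:Mul1,r2:8,r3:Add1,r4:2
cycle 5: CDB Add1=16; issue MUL r0<-Mul2 // r0:Mul2,r1:Mul1,r2:8,r3:16,r4:2
cycle 6: stall // r0:Mul2,r1:Mul1,r2:8,r3:16,r4:2
cycle 7: stall // r0:Mul2,r1:Mul1,r2:8,r3:16,r4:2
cycle 8: CDB Mul1=72; issue MUL r4<-Mul1 // r0:Mul2,r1:72,r2:8,r3:16,r4:Mul1
cycle 9: CDB Mul2=196; issue ADD r1<-Add1 // r0:196,r1:Add1,r2:8,r3:16,r4:Mul1
cycle 10: issue ADD r4<-Add2 // r0:196,r1:Add1,r2:8,r3:16,r4:Add2
cycle 11: CDB Add1=16; issue ADD r4<-Add1 // r0:196,r1:16,r2:8,r3:16,r4:Add1
cycle 12: CDB Add2=204; issue MUL r0<-Mul2 // r0:Mul2,r1:16,r2:8,r3:16,r4:Add1
cycle 13: CDB Mul1=16 // r0:Mul2,r1:16,r2:8,r3:16,r4:Add1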